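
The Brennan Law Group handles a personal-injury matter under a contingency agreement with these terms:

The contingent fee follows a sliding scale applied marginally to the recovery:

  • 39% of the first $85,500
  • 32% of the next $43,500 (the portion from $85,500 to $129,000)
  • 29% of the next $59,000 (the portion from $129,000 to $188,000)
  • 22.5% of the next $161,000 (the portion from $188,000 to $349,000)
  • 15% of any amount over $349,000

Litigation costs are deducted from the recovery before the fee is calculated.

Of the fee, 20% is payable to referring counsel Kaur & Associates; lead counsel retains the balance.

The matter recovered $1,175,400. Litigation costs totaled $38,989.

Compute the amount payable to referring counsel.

$43,742.33

Fee base (net of costs): $1,175,400 − $38,989 = $1,136,411
First $85,500 at 39% = $33,345.00
Next $43,500 at 32% = $13,920.00
Next $59,000 at 29% = $17,110.00
Next $161,000 at 22.5% = $36,225.00
Remaining $787,411 at 15% = $118,111.65
Fee: $33,345.00 + $13,920.00 + $17,110.00 + $36,225.00 + $118,111.65 = $218,711.65
Referral share: 20% of $218,711.65 = $43,742.33; lead counsel retains $218,711.65 − $43,742.33 = $174,969.32.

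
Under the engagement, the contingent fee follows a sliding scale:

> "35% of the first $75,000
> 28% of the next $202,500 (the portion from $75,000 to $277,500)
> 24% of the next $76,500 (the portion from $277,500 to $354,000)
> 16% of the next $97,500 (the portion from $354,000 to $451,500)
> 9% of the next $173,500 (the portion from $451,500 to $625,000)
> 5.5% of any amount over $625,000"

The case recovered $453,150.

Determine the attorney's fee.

$117,058.50

First $75,000 at 35% = $26,250.00
Next $202,500 at 28% = $56,700.00
Next $76,500 at 24% = $18,360.00
Next $97,500 at 16% = $15,600.00
Remaining $1,650 at 9% = $148.50
Fee: $26,250.00 + $56,700.00 + $18,360.00 + $15,600.00 + $148.50 = $117,058.50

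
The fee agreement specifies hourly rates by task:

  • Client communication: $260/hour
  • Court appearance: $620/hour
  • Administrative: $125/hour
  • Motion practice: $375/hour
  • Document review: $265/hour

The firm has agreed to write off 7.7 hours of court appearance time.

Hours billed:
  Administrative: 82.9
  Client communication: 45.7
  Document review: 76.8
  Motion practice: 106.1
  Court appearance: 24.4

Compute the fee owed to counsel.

$92,738.00

Client communication: 45.7 × $260 = $11,882.00
Court appearance: 24.4 × $620 = $15,128.00
Administrative: 82.9 × $125 = $10,362.50
Motion practice: 106.1 × $375 = $39,787.50
Document review: 76.8 × $265 = $20,352.00
Subtotal: $97,512.00
Write-off: 7.7 × $620 = $4,774.00
Total: $97,512.00 − $4,774.00 = $92,738.00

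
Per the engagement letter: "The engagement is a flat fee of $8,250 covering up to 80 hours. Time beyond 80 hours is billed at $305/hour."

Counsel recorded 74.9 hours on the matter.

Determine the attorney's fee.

$8,250.00

74.9 hours is within the 80-hour scope; only the flat fee applies.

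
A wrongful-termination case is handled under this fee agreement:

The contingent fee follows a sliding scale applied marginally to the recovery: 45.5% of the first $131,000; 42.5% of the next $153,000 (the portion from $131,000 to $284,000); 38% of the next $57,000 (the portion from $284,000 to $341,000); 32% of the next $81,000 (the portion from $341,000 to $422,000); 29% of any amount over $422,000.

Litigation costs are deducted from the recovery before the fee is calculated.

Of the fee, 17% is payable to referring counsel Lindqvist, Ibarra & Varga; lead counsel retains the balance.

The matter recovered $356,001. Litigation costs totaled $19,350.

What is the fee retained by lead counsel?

$120,049.03

Fee base (net of costs): $356,001 − $19,350 = $336,651
First $131,000 at 45.5% = $59,605.00
Next $153,000 at 42.5% = $65,025.00
Remaining $52,651 at 38% = $20,007.38
Fee: $59,605.00 + $65,025.00 + $20,007.38 = $144,637.38
Referral share: 17% of $144,637.38 = $24,588.35; lead counsel retains $144,637.38 − $24,588.35 = $120,049.03.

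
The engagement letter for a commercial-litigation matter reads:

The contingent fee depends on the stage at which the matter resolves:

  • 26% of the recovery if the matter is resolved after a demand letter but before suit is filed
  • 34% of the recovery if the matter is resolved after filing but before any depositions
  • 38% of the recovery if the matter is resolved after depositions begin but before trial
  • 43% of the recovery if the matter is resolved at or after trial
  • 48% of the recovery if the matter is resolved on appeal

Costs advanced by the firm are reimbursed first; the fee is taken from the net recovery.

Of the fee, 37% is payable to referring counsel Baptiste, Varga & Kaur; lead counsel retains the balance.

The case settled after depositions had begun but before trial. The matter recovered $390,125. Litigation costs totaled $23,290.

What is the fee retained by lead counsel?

Fee base (net of costs): $390,125 − $23,290 = $366,835
The matter settled after depositions had begun but before trial, so the 38% rate applies.
$366,835 × 38% = $139,397.30
Referral share: 37% of $139,397.30 = $51,577.00; lead counsel retains $139,397.30 − $51,577.00 = $87,820.30.

$87,820.30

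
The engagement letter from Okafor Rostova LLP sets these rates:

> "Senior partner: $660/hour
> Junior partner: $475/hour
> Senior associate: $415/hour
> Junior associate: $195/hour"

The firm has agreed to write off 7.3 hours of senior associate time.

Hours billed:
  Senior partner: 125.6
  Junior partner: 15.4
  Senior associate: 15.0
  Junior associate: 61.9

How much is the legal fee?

Senior partner: 125.6 × $660 = $82,896.00
Junior partner: 15.4 × $475 = $7,315.00
Senior associate: 15.0 × $415 = $6,225.00
Junior associate: 61.9 × $195 = $12,070.50
Subtotal: $108,506.50
Write-off: 7.3 × $415 = $3,029.50
Total: $108,506.50 − $3,029.50 = $105,477.00

$105,477.00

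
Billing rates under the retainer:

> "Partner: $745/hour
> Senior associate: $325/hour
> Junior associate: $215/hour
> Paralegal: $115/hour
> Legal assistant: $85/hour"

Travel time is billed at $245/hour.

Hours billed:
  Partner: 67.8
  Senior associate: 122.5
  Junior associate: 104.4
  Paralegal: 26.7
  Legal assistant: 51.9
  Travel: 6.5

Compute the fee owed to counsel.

$121,844.00

Partner: 67.8 × $745 = $50,511.00
Senior associate: 122.5 × $325 = $39,812.50
Junior associate: 104.4 × $215 = $22,446.00
Paralegal: 26.7 × $115 = $3,070.50
Legal assistant: 51.9 × $85 = $4,411.50
Subtotal: $50,511.00 + $39,812.50 + $22,446.00 + $3,070.50 + $4,411.50 = $120,251.50
Travel: 6.5 × $245 = $1,592.50
Total: $120,251.50 + $1,592.50 = $121,844.00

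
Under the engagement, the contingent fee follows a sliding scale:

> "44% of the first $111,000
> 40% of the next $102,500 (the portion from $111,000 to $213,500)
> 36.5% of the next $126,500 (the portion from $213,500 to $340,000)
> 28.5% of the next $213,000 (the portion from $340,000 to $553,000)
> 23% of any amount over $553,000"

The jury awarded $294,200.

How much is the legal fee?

First $111,000 at 44% = $48,840.00
Next $102,500 at 40% = $41,000.00
Remaining $80,700 at 36.5% = $29,455.50
Fee: $48,840.00 + $41,000.00 + $29,455.50 = $119,295.50

$119,295.50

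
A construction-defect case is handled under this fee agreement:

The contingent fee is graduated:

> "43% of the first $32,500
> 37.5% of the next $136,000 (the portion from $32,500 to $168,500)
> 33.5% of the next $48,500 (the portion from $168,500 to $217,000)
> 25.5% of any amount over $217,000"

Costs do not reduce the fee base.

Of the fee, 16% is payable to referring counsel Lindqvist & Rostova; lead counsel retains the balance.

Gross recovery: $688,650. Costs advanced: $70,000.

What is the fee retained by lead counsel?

$169,254.33

Fee base is the gross recovery, $688,650; costs are reimbursed separately.
First $32,500 at 43% = $13,975.00
Next $136,000 at 37.5% = $51,000.00
Next $48,500 at 33.5% = $16,247.50
Remaining $471,650 at 25.5% = $120,270.75
Fee: $13,975.00 + $51,000.00 + $16,247.50 + $120,270.75 = $201,493.25
Referral share: 16% of $201,493.25 = $32,238.92; lead counsel retains $201,493.25 − $32,238.92 = $169,254.33.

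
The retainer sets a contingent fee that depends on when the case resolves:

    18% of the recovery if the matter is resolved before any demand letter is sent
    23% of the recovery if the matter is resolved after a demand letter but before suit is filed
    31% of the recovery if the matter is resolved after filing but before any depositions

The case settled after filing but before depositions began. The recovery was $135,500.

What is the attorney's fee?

The matter settled after filing but before depositions began, so the 31% rate applies.
$135,500 × 31% = $42,005.00

$42,005.00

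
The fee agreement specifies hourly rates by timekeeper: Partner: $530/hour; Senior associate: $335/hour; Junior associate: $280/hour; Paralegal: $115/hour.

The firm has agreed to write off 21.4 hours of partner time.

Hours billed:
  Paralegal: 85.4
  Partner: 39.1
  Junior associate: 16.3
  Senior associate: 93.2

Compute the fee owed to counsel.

$54,988.00

Partner: 39.1 × $530 = $20,723.00
Senior associate: 93.2 × $335 = $31,222.00
Junior associate: 16.3 × $280 = $4,564.00
Paralegal: 85.4 × $115 = $9,821.00
Subtotal: $66,330.00
Write-off: 21.4 × $530 = $11,342.00
Total: $66,330.00 − $11,342.00 = $54,988.00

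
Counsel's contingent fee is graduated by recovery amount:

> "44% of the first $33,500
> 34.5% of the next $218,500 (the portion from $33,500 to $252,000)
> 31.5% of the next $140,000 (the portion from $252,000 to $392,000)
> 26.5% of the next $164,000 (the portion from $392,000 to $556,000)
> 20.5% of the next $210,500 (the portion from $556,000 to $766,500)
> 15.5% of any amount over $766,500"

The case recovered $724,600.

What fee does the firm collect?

$212,245.50

First $33,500 at 44% = $14,740.00
Next $218,500 at 34.5% = $75,382.50
Next $140,000 at 31.5% = $44,100.00
Next $164,000 at 26.5% = $43,460.00
Remaining $168,600 at 20.5% = $34,563.00
Fee: $14,740.00 + $75,382.50 + $44,100.00 + $43,460.00 + $34,563.00 = $212,245.50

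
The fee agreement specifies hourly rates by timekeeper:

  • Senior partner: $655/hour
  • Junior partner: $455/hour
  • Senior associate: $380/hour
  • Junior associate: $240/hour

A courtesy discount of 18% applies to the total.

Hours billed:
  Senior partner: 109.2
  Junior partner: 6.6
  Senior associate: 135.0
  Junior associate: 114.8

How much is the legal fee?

$125,772.42

Senior partner: 109.2 × $655 = $71,526.00
Junior partner: 6.6 × $455 = $3,003.00
Senior associate: 135.0 × $380 = $51,300.00
Junior associate: 114.8 × $240 = $27,552.00
Subtotal: $153,381.00
Less 18% discount: −$27,608.58
Total: $153,381.00 − $27,608.58 = $125,772.42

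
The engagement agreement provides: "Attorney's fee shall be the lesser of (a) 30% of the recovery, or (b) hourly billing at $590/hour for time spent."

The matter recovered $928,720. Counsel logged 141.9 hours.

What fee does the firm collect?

(a) 30% of $928,720 = $278,616.00
(b) 141.9 × $590 = $83,721.00
The lesser is (b): $83,721.00.

$83,721.00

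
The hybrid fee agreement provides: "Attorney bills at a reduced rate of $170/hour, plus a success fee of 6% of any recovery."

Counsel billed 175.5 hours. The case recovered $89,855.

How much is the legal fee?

Hourly: 175.5 × $170 = $29,835.00
Success fee: 6% of $89,855 = $5,391.30
Total: $29,835.00 + $5,391.30 = $35,226.30

$35,226.30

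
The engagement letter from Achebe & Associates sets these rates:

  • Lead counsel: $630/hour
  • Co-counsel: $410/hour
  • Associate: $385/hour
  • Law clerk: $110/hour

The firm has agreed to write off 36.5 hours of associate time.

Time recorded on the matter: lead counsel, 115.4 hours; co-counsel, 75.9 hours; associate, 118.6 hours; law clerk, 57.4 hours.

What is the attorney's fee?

Lead counsel: 115.4 × $630 = $72,702.00
Co-counsel: 75.9 × $410 = $31,119.00
Associate: 118.6 × $385 = $45,661.00
Law clerk: 57.4 × $110 = $6,314.00
Subtotal: $155,796.00
Write-off: 36.5 × $385 = $14,052.50
Total: $155,796.00 − $14,052.50 = $141,743.50

$141,743.50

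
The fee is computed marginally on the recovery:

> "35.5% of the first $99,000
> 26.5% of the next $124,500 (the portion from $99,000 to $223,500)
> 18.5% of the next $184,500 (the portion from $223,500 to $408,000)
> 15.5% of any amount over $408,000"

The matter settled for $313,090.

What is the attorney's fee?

$84,711.65

First $99,000 at 35.5% = $35,145.00
Next $124,500 at 26.5% = $32,992.50
Remaining $89,590 at 18.5% = $16,574.15
Fee: $35,145.00 + $32,992.50 + $16,574.15 = $84,711.65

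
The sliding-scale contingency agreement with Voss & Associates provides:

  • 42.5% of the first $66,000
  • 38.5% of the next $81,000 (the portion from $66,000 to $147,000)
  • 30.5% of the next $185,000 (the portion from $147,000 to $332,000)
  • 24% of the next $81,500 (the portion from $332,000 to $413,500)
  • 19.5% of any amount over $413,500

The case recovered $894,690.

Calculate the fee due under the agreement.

First $66,000 at 42.5% = $28,050.00
Next $81,000 at 38.5% = $31,185.00
Next $185,000 at 30.5% = $56,425.00
Next $81,500 at 24% = $19,560.00
Remaining $481,190 at 19.5% = $93,832.05
Fee: $28,050.00 + $31,185.00 + $56,425.00 + $19,560.00 + $93,832.05 = $229,052.05

$229,052.05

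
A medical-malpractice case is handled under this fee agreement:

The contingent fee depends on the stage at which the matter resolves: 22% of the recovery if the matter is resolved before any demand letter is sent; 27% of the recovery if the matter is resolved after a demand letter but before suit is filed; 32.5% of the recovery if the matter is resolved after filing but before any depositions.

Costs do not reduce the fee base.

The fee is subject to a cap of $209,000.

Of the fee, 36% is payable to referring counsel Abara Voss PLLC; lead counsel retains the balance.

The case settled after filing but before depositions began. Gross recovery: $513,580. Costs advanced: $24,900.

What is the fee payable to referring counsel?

$60,088.86

Fee base is the gross recovery, $513,580; costs are reimbursed separately.
The matter settled after filing but before depositions began, so the 32.5% rate applies.
$513,580 × 32.5% = $166,913.50
$166,913.50 is under the $209,000 cap.
Referral share: 36% of $166,913.50 = $60,088.86; lead counsel retains $166,913.50 − $60,088.86 = $106,824.64.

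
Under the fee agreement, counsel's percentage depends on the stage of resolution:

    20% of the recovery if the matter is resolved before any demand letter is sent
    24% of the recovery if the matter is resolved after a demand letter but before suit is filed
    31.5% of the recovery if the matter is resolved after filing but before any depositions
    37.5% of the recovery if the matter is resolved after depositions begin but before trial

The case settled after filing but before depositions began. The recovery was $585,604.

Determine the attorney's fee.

The matter settled after filing but before depositions began, so the 31.5% rate applies.
$585,604 × 31.5% = $184,465.26

$184,465.26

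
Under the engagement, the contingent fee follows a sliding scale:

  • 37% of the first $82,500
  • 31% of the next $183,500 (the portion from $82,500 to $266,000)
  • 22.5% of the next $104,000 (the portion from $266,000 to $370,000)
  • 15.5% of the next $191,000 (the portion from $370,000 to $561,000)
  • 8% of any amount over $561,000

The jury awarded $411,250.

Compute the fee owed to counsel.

$117,203.75

First $82,500 at 37% = $30,525.00
Next $183,500 at 31% = $56,885.00
Next $104,000 at 22.5% = $23,400.00
Remaining $41,250 at 15.5% = $6,393.75
Fee: $30,525.00 + $56,885.00 + $23,400.00 + $6,393.75 = $117,203.75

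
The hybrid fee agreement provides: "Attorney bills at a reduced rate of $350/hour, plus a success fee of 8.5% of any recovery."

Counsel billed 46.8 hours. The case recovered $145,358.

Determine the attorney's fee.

Hourly: 46.8 × $350 = $16,380.00
Success fee: 8.5% of $145,358 = $12,355.43
Total: $16,380.00 + $12,355.43 = $28,735.43

$28,735.43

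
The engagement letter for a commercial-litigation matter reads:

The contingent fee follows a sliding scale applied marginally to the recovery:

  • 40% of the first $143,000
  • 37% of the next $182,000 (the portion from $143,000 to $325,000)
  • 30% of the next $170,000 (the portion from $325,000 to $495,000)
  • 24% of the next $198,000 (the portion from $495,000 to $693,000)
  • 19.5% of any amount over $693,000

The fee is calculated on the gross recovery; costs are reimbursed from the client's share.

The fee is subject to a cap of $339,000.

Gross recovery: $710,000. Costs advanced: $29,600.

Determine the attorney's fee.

Fee base is the gross recovery, $710,000; costs are reimbursed separately.
First $143,000 at 40% = $57,200.00
Next $182,000 at 37% = $67,340.00
Next $170,000 at 30% = $51,000.00
Next $198,000 at 24% = $47,520.00
Remaining $17,000 at 19.5% = $3,315.00
Fee: $57,200.00 + $67,340.00 + $51,000.00 + $47,520.00 + $3,315.00 = $226,375.00
$226,375.00 is under the $339,000 cap.

$226,375.00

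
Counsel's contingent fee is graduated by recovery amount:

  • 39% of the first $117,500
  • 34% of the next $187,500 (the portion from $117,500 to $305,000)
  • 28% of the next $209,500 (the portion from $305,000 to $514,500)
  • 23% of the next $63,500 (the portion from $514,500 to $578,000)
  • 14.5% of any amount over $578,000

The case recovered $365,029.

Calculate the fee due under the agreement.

First $117,500 at 39% = $45,825.00
Next $187,500 at 34% = $63,750.00
Remaining $60,029 at 28% = $16,808.12
Fee: $45,825.00 + $63,750.00 + $16,808.12 = $126,383.12

$126,383.12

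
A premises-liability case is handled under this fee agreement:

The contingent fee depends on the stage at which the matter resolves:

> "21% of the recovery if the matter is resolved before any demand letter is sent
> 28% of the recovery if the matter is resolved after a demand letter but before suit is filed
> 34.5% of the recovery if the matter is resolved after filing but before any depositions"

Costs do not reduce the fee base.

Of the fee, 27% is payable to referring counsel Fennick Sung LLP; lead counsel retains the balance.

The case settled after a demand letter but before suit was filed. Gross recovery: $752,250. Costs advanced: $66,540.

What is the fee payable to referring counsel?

Fee base is the gross recovery, $752,250; costs are reimbursed separately.
The matter settled after a demand letter but before suit was filed, so the 28% rate applies.
$752,250 × 28% = $210,630.00
Referral share: 27% of $210,630.00 = $56,870.10; lead counsel retains $210,630.00 − $56,870.10 = $153,759.90.

$56,870.10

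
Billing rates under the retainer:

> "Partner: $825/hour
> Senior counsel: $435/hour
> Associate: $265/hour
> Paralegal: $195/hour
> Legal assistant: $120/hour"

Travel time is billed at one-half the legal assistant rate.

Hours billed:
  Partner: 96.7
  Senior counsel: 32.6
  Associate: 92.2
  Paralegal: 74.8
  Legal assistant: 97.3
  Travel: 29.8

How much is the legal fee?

Partner: 96.7 × $825 = $79,777.50
Senior counsel: 32.6 × $435 = $14,181.00
Associate: 92.2 × $265 = $24,433.00
Paralegal: 74.8 × $195 = $14,586.00
Legal assistant: 97.3 × $120 = $11,676.00
Subtotal: $79,777.50 + $14,181.00 + $24,433.00 + $14,586.00 + $11,676.00 = $144,653.50
Travel: 29.8 × ($120 ÷ 2) = 29.8 × $60.00 = $1,788.00
Total: $144,653.50 + $1,788.00 = $146,441.50

$146,441.50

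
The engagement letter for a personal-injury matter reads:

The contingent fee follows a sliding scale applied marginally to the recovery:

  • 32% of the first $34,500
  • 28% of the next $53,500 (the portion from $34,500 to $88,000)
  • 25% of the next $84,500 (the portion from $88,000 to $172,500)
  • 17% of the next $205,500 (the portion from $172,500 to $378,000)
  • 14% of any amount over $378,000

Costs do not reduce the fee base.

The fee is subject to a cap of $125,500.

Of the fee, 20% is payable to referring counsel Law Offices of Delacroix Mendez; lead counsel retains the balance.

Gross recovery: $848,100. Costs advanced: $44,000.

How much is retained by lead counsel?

Fee base is the gross recovery, $848,100; costs are reimbursed separately.
First $34,500 at 32% = $11,040.00
Next $53,500 at 28% = $14,980.00
Next $84,500 at 25% = $21,125.00
Next $205,500 at 17% = $34,935.00
Remaining $470,100 at 14% = $65,814.00
Fee: $11,040.00 + $14,980.00 + $21,125.00 + $34,935.00 + $65,814.00 = $147,894.00
$147,894.00 exceeds the $125,500 cap, so the fee is capped at $125,500.00.
Referral share: 20% of $125,500.00 = $25,100.00; lead counsel retains $125,500.00 − $25,100.00 = $100,400.00.

$100,400.00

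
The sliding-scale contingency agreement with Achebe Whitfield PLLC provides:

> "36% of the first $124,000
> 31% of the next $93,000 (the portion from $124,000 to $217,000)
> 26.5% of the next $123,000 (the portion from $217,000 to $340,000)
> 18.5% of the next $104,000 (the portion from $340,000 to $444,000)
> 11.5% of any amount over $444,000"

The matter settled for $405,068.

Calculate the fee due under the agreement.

$118,102.58

First $124,000 at 36% = $44,640.00
Next $93,000 at 31% = $28,830.00
Next $123,000 at 26.5% = $32,595.00
Remaining $65,068 at 18.5% = $12,037.58
Fee: $44,640.00 + $28,830.00 + $32,595.00 + $12,037.58 = $118,102.58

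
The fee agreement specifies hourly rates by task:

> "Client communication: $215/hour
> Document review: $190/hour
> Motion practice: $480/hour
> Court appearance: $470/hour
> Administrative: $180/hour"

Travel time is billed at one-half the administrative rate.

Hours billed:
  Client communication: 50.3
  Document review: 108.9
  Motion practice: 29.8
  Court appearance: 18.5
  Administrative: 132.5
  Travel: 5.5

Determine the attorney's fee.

Client communication: 50.3 × $215 = $10,814.50
Document review: 108.9 × $190 = $20,691.00
Motion practice: 29.8 × $480 = $14,304.00
Court appearance: 18.5 × $470 = $8,695.00
Administrative: 132.5 × $180 = $23,850.00
Subtotal: $10,814.50 + $20,691.00 + $14,304.00 + $8,695.00 + $23,850.00 = $78,354.50
Travel: 5.5 × ($180 ÷ 2) = 5.5 × $90.00 = $495.00
Total: $78,354.50 + $495.00 = $78,849.50

$78,849.50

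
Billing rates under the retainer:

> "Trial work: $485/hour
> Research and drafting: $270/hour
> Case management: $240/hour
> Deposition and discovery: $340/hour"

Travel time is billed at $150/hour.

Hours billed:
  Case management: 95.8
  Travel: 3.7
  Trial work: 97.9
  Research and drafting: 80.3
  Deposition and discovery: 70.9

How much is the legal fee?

Trial work: 97.9 × $485 = $47,481.50
Research and drafting: 80.3 × $270 = $21,681.00
Case management: 95.8 × $240 = $22,992.00
Deposition and discovery: 70.9 × $340 = $24,106.00
Subtotal: $47,481.50 + $21,681.00 + $22,992.00 + $24,106.00 = $116,260.50
Travel: 3.7 × $150 = $555.00
Total: $116,260.50 + $555.00 = $116,815.50

$116,815.50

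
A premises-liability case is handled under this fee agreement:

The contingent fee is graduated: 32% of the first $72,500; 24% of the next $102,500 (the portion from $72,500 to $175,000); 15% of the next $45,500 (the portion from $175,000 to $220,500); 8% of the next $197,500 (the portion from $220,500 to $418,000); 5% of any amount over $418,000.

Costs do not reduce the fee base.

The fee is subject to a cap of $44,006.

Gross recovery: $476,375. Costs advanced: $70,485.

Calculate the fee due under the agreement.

Fee base is the gross recovery, $476,375; costs are reimbursed separately.
First $72,500 at 32% = $23,200.00
Next $102,500 at 24% = $24,600.00
Next $45,500 at 15% = $6,825.00
Next $197,500 at 8% = $15,800.00
Remaining $58,375 at 5% = $2,918.75
Fee: $23,200.00 + $24,600.00 + $6,825.00 + $15,800.00 + $2,918.75 = $73,343.75
$73,343.75 exceeds the $44,006 cap, so the fee is capped at $44,006.00.

$44,006.00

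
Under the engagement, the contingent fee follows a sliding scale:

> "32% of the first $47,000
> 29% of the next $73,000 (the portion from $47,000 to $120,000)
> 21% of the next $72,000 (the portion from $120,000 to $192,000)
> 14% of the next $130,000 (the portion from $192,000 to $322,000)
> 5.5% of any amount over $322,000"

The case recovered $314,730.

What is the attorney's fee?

$68,512.20

First $47,000 at 32% = $15,040.00
Next $73,000 at 29% = $21,170.00
Next $72,000 at 21% = $15,120.00
Remaining $122,730 at 14% = $17,182.20
Fee: $15,040.00 + $21,170.00 + $15,120.00 + $17,182.20 = $68,512.20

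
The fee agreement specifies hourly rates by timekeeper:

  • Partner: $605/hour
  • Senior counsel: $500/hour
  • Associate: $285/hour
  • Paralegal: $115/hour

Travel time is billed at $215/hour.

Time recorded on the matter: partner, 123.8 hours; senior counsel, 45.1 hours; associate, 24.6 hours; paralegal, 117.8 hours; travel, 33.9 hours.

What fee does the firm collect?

$125,295.50

Partner: 123.8 × $605 = $74,899.00
Senior counsel: 45.1 × $500 = $22,550.00
Associate: 24.6 × $285 = $7,011.00
Paralegal: 117.8 × $115 = $13,547.00
Subtotal: $74,899.00 + $22,550.00 + $7,011.00 + $13,547.00 = $118,007.00
Travel: 33.9 × $215 = $7,288.50
Total: $118,007.00 + $7,288.50 = $125,295.50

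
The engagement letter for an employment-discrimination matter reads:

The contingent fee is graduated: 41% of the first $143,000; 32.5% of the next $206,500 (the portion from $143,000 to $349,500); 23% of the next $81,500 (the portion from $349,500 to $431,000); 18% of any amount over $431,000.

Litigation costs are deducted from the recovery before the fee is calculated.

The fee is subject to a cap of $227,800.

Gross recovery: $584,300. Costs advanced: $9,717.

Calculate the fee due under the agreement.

Fee base (net of costs): $584,300 − $9,717 = $574,583
First $143,000 at 41% = $58,630.00
Next $206,500 at 32.5% = $67,112.50
Next $81,500 at 23% = $18,745.00
Remaining $143,583 at 18% = $25,844.94
Fee: $58,630.00 + $67,112.50 + $18,745.00 + $25,844.94 = $170,332.44
$170,332.44 is under the $227,800 cap.

$170,332.44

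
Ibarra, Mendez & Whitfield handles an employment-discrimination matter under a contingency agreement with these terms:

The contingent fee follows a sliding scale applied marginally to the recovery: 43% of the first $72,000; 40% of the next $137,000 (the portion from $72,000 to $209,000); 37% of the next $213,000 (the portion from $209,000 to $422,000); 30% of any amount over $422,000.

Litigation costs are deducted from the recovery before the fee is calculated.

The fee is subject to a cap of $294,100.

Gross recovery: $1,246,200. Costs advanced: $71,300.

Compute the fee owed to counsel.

Fee base (net of costs): $1,246,200 − $71,300 = $1,174,900
First $72,000 at 43% = $30,960.00
Next $137,000 at 40% = $54,800.00
Next $213,000 at 37% = $78,810.00
Remaining $752,900 at 30% = $225,870.00
Fee: $30,960.00 + $54,800.00 + $78,810.00 + $225,870.00 = $390,440.00
$390,440.00 exceeds the $294,100 cap, so the fee is capped at $294,100.00.

$294,100.00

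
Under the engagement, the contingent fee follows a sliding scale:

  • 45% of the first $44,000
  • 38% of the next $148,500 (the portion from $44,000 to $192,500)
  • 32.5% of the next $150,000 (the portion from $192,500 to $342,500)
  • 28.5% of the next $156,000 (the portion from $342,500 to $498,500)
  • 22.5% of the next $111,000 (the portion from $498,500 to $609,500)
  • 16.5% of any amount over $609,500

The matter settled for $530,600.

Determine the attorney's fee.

$176,662.50

First $44,000 at 45% = $19,800.00
Next $148,500 at 38% = $56,430.00
Next $150,000 at 32.5% = $48,750.00
Next $156,000 at 28.5% = $44,460.00
Remaining $32,100 at 22.5% = $7,222.50
Fee: $19,800.00 + $56,430.00 + $48,750.00 + $44,460.00 + $7,222.50 = $176,662.50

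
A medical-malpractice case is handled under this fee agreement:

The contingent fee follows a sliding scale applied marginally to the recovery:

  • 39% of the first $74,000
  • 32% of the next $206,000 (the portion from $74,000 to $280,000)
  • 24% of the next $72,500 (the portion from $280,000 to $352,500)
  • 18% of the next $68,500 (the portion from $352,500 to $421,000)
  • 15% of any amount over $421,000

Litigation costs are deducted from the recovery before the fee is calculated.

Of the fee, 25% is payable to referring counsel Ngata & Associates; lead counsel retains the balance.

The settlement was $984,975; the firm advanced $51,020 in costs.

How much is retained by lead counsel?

Fee base (net of costs): $984,975 − $51,020 = $933,955
First $74,000 at 39% = $28,860.00
Next $206,000 at 32% = $65,920.00
Next $72,500 at 24% = $17,400.00
Next $68,500 at 18% = $12,330.00
Remaining $512,955 at 15% = $76,943.25
Fee: $28,860.00 + $65,920.00 + $17,400.00 + $12,330.00 + $76,943.25 = $201,453.25
Referral share: 25% of $201,453.25 = $50,363.31; lead counsel retains $201,453.25 − $50,363.31 = $151,089.94.

$151,089.94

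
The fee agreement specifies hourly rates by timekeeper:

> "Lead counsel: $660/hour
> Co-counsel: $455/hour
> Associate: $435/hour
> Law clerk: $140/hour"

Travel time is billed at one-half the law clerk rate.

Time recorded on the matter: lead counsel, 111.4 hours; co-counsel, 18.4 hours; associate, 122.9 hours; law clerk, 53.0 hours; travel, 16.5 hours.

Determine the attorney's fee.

Lead counsel: 111.4 × $660 = $73,524.00
Co-counsel: 18.4 × $455 = $8,372.00
Associate: 122.9 × $435 = $53,461.50
Law clerk: 53.0 × $140 = $7,420.00
Subtotal: $73,524.00 + $8,372.00 + $53,461.50 + $7,420.00 = $142,777.50
Travel: 16.5 × ($140 ÷ 2) = 16.5 × $70.00 = $1,155.00
Total: $142,777.50 + $1,155.00 = $143,932.50

$143,932.50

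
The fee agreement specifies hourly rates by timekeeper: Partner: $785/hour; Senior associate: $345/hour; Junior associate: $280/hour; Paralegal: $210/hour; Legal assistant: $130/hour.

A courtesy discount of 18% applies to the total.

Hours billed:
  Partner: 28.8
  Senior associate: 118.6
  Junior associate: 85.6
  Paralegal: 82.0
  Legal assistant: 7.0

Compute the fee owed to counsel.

Partner: 28.8 × $785 = $22,608.00
Senior associate: 118.6 × $345 = $40,917.00
Junior associate: 85.6 × $280 = $23,968.00
Paralegal: 82.0 × $210 = $17,220.00
Legal assistant: 7.0 × $130 = $910.00
Subtotal: $105,623.00
Less 18% discount: −$19,012.14
Total: $105,623.00 − $19,012.14 = $86,610.86

$86,610.86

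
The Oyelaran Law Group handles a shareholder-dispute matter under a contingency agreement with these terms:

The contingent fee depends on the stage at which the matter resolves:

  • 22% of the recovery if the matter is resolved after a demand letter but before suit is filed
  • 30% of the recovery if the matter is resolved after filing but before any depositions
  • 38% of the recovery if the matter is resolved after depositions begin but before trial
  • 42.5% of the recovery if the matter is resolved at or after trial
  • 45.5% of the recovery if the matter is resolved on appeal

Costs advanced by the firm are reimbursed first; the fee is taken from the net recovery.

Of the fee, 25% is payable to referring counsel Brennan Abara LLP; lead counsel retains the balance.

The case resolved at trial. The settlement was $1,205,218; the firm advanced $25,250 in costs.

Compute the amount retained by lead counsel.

Fee base (net of costs): $1,205,218 − $25,250 = $1,179,968
The matter resolved at trial, so the 42.5% rate applies.
$1,179,968 × 42.5% = $501,486.40
Referral share: 25% of $501,486.40 = $125,371.60; lead counsel retains $501,486.40 − $125,371.60 = $376,114.80.

$376,114.80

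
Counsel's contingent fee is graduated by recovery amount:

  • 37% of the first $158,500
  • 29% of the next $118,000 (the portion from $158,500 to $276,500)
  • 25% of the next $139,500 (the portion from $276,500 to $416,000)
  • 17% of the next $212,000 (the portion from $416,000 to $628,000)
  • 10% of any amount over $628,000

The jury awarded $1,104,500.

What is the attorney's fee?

First $158,500 at 37% = $58,645.00
Next $118,000 at 29% = $34,220.00
Next $139,500 at 25% = $34,875.00
Next $212,000 at 17% = $36,040.00
Remaining $476,500 at 10% = $47,650.00
Fee: $58,645.00 + $34,220.00 + $34,875.00 + $36,040.00 + $47,650.00 = $211,430.00

$211,430.00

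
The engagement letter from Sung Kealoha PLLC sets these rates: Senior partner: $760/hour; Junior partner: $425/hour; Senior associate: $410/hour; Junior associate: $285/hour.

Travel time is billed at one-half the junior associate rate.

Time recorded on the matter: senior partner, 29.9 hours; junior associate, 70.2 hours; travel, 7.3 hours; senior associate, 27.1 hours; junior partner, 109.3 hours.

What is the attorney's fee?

Senior partner: 29.9 × $760 = $22,724.00
Junior partner: 109.3 × $425 = $46,452.50
Senior associate: 27.1 × $410 = $11,111.00
Junior associate: 70.2 × $285 = $20,007.00
Subtotal: $22,724.00 + $46,452.50 + $11,111.00 + $20,007.00 = $100,294.50
Travel: 7.3 × ($285 ÷ 2) = 7.3 × $142.50 = $1,040.25
Total: $100,294.50 + $1,040.25 = $101,334.75

$101,334.75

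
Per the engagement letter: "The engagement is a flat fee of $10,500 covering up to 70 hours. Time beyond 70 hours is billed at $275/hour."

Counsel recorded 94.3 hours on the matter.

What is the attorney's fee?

Flat fee: $10,500.00
Excess hours: 94.3 − 70 = 24.3
Overrun: 24.3 × $275 = $6,682.50
Total: $10,500.00 + $6,682.50 = $17,182.50

$17,182.50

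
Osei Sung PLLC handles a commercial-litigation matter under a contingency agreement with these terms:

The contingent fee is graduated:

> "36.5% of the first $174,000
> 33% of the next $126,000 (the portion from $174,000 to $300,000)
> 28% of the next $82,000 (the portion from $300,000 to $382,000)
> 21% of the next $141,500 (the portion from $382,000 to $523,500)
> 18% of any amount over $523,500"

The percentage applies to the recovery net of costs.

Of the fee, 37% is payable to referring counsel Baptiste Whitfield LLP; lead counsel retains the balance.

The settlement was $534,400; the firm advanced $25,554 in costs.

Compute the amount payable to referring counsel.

Fee base (net of costs): $534,400 − $25,554 = $508,846
First $174,000 at 36.5% = $63,510.00
Next $126,000 at 33% = $41,580.00
Next $82,000 at 28% = $22,960.00
Remaining $126,846 at 21% = $26,637.66
Fee: $63,510.00 + $41,580.00 + $22,960.00 + $26,637.66 = $154,687.66
Referral share: 37% of $154,687.66 = $57,234.43; lead counsel retains $154,687.66 − $57,234.43 = $97,453.23.

$57,234.43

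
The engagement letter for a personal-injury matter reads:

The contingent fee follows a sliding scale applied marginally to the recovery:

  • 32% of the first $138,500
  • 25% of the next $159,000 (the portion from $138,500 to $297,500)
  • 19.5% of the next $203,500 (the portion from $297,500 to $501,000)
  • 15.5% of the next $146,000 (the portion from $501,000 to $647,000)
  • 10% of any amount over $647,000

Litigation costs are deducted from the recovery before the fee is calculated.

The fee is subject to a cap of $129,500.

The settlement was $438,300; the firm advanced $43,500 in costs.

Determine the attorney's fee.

$103,043.50

Fee base (net of costs): $438,300 − $43,500 = $394,800
First $138,500 at 32% = $44,320.00
Next $159,000 at 25% = $39,750.00
Remaining $97,300 at 19.5% = $18,973.50
Fee: $44,320.00 + $39,750.00 + $18,973.50 = $103,043.50
$103,043.50 is under the $129,500 cap.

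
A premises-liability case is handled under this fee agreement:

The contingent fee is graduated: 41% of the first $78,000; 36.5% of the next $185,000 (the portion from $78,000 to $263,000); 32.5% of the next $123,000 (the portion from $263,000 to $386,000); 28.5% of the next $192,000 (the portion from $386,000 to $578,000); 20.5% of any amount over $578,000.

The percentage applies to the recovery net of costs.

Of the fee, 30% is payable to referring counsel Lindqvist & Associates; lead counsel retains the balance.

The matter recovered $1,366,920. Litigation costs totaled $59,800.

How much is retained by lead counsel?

Fee base (net of costs): $1,366,920 − $59,800 = $1,307,120
First $78,000 at 41% = $31,980.00
Next $185,000 at 36.5% = $67,525.00
Next $123,000 at 32.5% = $39,975.00
Next $192,000 at 28.5% = $54,720.00
Remaining $729,120 at 20.5% = $149,469.60
Fee: $31,980.00 + $67,525.00 + $39,975.00 + $54,720.00 + $149,469.60 = $343,669.60
Referral share: 30% of $343,669.60 = $103,100.88; lead counsel retains $343,669.60 − $103,100.88 = $240,568.72.

$240,568.72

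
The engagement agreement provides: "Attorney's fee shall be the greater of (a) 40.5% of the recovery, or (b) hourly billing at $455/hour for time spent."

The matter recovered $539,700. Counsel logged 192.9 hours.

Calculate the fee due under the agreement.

$218,578.50

(a) 40.5% of $539,700 = $218,578.50
(b) 192.9 × $455 = $87,769.50
The greater is (a): $218,578.50.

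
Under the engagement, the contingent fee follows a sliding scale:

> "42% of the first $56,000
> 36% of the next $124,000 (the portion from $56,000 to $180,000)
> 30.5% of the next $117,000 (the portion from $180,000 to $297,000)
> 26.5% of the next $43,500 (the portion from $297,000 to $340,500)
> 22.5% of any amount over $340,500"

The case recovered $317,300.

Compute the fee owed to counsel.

First $56,000 at 42% = $23,520.00
Next $124,000 at 36% = $44,640.00
Next $117,000 at 30.5% = $35,685.00
Remaining $20,300 at 26.5% = $5,379.50
Fee: $23,520.00 + $44,640.00 + $35,685.00 + $5,379.50 = $109,224.50

$109,224.50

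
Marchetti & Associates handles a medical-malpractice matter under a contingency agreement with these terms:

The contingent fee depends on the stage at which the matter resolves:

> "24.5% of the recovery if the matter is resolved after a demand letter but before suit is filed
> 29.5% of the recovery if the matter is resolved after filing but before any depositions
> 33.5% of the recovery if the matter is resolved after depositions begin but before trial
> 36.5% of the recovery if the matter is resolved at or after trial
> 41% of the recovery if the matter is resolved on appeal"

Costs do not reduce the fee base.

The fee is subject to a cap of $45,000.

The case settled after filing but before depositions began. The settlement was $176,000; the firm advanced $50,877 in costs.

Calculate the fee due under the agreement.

$45,000.00

Fee base is the gross recovery, $176,000; costs are reimbursed separately.
The matter settled after filing but before depositions began, so the 29.5% rate applies.
$176,000 × 29.5% = $51,920.00
$51,920.00 exceeds the $45,000 cap, so the fee is capped at $45,000.00.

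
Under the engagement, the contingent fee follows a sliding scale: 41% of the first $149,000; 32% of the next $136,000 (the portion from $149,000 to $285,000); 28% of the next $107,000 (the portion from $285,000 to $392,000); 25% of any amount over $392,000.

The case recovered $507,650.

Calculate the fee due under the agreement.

$163,482.50

First $149,000 at 41% = $61,090.00
Next $136,000 at 32% = $43,520.00
Next $107,000 at 28% = $29,960.00
Remaining $115,650 at 25% = $28,912.50
Fee: $61,090.00 + $43,520.00 + $29,960.00 + $28,912.50 = $163,482.50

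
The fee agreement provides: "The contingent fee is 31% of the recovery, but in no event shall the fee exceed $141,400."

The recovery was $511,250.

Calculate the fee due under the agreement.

31% of $511,250 = $158,487.50
That exceeds the $141,400 cap, so the fee is capped at $141,400.

$141,400.00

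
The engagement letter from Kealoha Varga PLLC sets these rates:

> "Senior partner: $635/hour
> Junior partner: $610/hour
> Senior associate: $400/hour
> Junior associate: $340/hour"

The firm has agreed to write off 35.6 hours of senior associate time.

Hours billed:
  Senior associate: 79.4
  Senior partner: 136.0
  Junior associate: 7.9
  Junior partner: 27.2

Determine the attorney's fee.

$123,158.00

Senior partner: 136.0 × $635 = $86,360.00
Junior partner: 27.2 × $610 = $16,592.00
Senior associate: 79.4 × $400 = $31,760.00
Junior associate: 7.9 × $340 = $2,686.00
Subtotal: $137,398.00
Write-off: 35.6 × $400 = $14,240.00
Total: $137,398.00 − $14,240.00 = $123,158.00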